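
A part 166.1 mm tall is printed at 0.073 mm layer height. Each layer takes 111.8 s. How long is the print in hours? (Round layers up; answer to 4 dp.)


Layers = ceil(166.1/0.073) = 2276
t = 2276 * 111.8 / 3600 = 70.6824 hrs


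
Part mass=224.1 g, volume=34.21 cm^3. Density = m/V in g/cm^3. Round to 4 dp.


rho = 224.1 / 34.21 = 6.5507 g/cm^3


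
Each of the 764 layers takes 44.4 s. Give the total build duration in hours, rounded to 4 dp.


t = 764 * 44.4 / 3600 = 9.4227 hrs


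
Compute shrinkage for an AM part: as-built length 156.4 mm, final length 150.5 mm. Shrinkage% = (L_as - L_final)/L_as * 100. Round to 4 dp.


Shrinkage = ((156.4-150.5)/156.4)*100 = 3.7724 %


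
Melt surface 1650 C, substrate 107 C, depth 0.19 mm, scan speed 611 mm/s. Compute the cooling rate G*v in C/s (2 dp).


G = (1650-107)/0.19 = 8121.05263158 C/mm
CR = 8121.05263158 * 611 = 4961963.16 C/s


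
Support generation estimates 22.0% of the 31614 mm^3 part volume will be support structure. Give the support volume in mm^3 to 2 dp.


V_support = 31614 * 0.22 = 6955.08 mm^3


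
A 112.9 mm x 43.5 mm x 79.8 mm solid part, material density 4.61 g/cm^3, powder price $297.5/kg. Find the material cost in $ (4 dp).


V = 112.9 * 43.5 * 79.8 = 391909.77 mm^3 = 391.90977 cm^3
Mass = 391.90977 * 4.61 / 1000 = 1.80670404 kg
Cost = 1.80670404 * 297.5 = 537.4945 $


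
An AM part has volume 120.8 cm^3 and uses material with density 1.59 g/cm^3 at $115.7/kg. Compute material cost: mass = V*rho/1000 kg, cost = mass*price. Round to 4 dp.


Mass = 120.8*1.59/1000 = 0.192072 kg
Cost = 0.192072 * 115.7 = 22.2227 $


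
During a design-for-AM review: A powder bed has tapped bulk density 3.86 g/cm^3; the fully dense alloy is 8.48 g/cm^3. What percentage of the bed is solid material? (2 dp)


Packing = (3.86/8.48)*100 = 45.52 %


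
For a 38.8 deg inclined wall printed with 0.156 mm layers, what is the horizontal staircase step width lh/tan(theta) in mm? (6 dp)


step = 0.156 / tan(38.8) = 0.194025 mm


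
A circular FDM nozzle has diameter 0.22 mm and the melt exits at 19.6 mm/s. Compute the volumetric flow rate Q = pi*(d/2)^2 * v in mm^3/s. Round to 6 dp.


A = pi*(0.22/2)^2 = 0.03801327 mm^2
Q = 0.03801327 * 19.6 = 0.74506 mm^3/s


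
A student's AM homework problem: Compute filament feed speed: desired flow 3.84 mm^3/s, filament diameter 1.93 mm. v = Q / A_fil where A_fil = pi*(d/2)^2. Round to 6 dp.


A = pi*(1.93/2)^2 = 2.92553
v = 3.84 / 2.92553 = 1.312583 mm/s


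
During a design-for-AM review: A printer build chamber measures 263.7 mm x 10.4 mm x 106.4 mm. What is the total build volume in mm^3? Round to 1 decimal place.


V = 263.7 * 10.4 * 106.4 = 291799.9 mm^3


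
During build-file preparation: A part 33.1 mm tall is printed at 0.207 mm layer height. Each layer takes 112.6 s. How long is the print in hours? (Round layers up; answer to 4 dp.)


Layers = ceil(33.1/0.207) = 160
t = 160 * 112.6 / 3600 = 5.0044 hrs


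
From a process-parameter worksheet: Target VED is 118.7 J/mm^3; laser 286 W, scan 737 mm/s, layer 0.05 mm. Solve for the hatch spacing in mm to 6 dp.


h = 286 / (118.7*737*0.05) = 0.065385 mm


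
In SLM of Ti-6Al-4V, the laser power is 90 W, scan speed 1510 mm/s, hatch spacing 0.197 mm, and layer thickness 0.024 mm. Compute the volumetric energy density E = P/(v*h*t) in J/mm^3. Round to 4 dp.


E = 90 / (1510*0.197*0.024) = 12.6063 J/mm^3


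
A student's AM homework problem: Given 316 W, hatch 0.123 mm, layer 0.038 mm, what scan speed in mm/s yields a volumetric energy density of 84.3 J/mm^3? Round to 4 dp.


v = 316 / (84.3*0.123*0.038) = 801.9934 mm/s


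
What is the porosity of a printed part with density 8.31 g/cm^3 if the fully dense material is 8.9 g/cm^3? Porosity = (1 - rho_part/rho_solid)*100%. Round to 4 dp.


Porosity = (1-8.31/8.9)*100 = 6.6292 %


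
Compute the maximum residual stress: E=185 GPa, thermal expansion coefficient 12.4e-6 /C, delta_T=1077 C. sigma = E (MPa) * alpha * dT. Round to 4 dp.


sigma = 185*1000 * 12.4e-6 * 1077 = 2470.638 MPa


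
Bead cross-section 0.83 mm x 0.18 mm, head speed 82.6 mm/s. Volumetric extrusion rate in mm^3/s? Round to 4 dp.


Rate = 0.83 * 0.18 * 82.6 = 12.3404 mm^3/s


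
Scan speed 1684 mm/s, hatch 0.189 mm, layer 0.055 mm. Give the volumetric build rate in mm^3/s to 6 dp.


Rate = 1684 * 0.189 * 0.055 = 17.50518 mm^3/s


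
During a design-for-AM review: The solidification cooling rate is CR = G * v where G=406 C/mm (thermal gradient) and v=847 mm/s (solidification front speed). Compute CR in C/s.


CR = 406 * 847 = 343882 C/s


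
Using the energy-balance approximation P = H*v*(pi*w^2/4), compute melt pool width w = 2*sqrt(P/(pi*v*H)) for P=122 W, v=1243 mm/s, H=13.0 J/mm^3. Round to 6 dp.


w = 2*sqrt(122/(pi*1243*13.0)) = 0.098046 mm


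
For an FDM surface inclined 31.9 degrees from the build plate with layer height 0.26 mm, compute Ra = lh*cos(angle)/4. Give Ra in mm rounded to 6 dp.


Ra = 0.26 * cos(31.9) / 4 = 0.055183 mm


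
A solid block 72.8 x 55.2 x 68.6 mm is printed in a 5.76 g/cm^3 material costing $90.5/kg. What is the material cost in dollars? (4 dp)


V = 72.8 * 55.2 * 68.6 = 275673.216 mm^3 = 275.673216 cm^3
Mass = 275.673216 * 5.76 / 1000 = 1.58787772 kg
Cost = 1.58787772 * 90.5 = 143.7029 $


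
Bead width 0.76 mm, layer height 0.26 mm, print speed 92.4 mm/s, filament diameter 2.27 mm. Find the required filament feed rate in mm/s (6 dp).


Q = 0.76 * 0.26 * 92.4 = 18.25824 mm^3/s
A_fil = pi*(2.27/2)^2 = 4.0470782 mm^2
v_feed = 18.25824 / 4.0470782 = 4.511462 mm/s


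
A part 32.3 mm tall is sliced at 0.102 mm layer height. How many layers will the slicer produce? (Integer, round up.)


Layers = ceil(32.3/0.102) = 317


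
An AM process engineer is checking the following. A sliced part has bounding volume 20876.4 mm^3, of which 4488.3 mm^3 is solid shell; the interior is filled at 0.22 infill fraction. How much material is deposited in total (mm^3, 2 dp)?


V_infill = (20876.4 - 4488.3) * 0.22 = 3605.38
V_total = 4488.3 + 3605.38 = 8093.68 mm^3


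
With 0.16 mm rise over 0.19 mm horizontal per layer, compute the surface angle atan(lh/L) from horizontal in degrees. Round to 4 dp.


angle = atan(0.16/0.19) = 40.1009 degrees


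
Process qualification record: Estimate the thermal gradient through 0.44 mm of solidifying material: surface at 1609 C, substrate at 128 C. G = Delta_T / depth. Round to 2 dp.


G = (1609-128)/0.44 = 3365.91 C/mm


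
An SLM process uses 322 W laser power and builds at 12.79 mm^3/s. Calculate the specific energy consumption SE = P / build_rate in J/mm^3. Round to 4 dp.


SE = 322 / 12.79 = 25.1759 J/mm^3


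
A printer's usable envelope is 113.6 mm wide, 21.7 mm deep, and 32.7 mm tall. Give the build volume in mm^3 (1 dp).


V = 113.6 * 21.7 * 32.7 = 80609.4 mm^3


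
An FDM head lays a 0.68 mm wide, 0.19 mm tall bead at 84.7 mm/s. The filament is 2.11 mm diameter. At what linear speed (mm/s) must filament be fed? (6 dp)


Q = 0.68 * 0.19 * 84.7 = 10.94324 mm^3/s
A_fil = pi*(2.11/2)^2 = 3.49667116 mm^2
v_feed = 10.94324 / 3.49667116 = 3.129617 mm/s


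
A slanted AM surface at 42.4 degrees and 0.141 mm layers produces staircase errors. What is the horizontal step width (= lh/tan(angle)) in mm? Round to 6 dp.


step = 0.141 / tan(42.4) = 0.154415 mm


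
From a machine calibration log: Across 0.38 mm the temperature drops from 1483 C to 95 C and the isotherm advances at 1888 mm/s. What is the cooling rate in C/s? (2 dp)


G = (1483-95)/0.38 = 3652.63157895 C/mm
CR = 3652.63157895 * 1888 = 6896168.42 C/s


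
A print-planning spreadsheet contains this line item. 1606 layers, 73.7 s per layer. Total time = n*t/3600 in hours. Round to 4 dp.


t = 1606 * 73.7 / 3600 = 32.8784 hrs


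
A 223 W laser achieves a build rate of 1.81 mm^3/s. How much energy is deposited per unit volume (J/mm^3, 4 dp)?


SE = 223 / 1.81 = 123.2044 J/mm^3


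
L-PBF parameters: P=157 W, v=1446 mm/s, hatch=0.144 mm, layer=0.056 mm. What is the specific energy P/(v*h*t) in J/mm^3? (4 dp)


Build rate = 1446 * 0.144 * 0.056 = 11.660544 mm^3/s
SE = 157 / 11.660544 = 13.4642 J/mm^3


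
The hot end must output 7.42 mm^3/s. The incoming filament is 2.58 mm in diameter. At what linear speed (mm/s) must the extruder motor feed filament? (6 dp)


A = pi*(2.58/2)^2 = 5.227924
v = 7.42 / 5.227924 = 1.419301 mm/s


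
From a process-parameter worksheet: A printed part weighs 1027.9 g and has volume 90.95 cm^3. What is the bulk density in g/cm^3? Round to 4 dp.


rho = 1027.9 / 90.95 = 11.3018 g/cm^3


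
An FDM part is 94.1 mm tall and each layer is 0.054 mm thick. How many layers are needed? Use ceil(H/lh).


Layers = ceil(94.1/0.054) = 1743


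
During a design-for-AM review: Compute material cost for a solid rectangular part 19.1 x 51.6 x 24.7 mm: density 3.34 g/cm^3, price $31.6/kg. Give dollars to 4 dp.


V = 19.1 * 51.6 * 24.7 = 24343.332 mm^3 = 24.343332 cm^3
Mass = 24.343332 * 3.34 / 1000 = 0.08130673 kg
Cost = 0.08130673 * 31.6 = 2.5693 $


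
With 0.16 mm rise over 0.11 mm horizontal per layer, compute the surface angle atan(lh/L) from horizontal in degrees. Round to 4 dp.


angle = atan(0.16/0.11) = 55.4915 degrees


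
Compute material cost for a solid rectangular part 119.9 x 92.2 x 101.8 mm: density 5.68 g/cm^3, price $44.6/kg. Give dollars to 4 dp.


V = 119.9 * 92.2 * 101.8 = 1125376.604 mm^3 = 1125.376604 cm^3
Mass = 1125.376604 * 5.68 / 1000 = 6.39213911 kg
Cost = 6.39213911 * 44.6 = 285.0894 $


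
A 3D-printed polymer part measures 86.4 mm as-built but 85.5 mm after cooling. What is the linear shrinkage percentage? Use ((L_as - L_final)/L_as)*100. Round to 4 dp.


Shrinkage = ((86.4-85.5)/86.4)*100 = 1.0417 %


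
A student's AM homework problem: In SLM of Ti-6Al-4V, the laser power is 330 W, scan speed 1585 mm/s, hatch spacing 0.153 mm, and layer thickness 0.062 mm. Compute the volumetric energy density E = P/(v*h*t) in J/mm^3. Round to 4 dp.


E = 330 / (1585*0.153*0.062) = 21.9483 J/mm^3


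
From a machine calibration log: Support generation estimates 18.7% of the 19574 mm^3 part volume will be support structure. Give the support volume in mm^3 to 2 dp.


V_support = 19574 * 0.187 = 3660.34 mm^3


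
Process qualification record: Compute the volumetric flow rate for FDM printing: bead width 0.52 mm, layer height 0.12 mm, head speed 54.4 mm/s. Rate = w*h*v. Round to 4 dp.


Rate = 0.52 * 0.12 * 54.4 = 3.3946 mm^3/s


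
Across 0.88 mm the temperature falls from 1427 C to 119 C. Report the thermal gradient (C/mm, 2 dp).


G = (1427-119)/0.88 = 1486.36 C/mm


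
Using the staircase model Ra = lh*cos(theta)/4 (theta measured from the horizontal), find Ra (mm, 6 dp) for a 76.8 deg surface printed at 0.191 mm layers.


Ra = 0.191 * cos(76.8) / 4 = 0.010904 mm


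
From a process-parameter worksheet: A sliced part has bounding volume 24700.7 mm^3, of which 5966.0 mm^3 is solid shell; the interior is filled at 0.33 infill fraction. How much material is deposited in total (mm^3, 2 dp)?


V_infill = (24700.7 - 5966.0) * 0.33 = 6182.45
V_total = 5966.0 + 6182.45 = 12148.45 mm^3


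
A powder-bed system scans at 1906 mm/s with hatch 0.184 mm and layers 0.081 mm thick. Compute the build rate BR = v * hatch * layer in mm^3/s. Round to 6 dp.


Rate = 1906 * 0.184 * 0.081 = 28.407024 mm^3/s


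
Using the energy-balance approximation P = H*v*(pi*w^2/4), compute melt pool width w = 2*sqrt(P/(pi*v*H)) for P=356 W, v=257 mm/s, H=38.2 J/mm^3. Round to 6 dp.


w = 2*sqrt(356/(pi*257*38.2)) = 0.214873 mm


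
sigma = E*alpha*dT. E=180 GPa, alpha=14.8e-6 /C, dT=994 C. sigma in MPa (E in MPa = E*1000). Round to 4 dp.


sigma = 180*1000 * 14.8e-6 * 994 = 2648.016 MPa


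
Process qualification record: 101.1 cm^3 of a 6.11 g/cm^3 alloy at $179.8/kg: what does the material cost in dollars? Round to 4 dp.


Mass = 101.1*6.11/1000 = 0.617721 kg
Cost = 0.617721 * 179.8 = 111.0662 $


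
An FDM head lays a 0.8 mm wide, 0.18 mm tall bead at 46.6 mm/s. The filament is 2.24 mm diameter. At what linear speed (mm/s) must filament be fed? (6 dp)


Q = 0.8 * 0.18 * 46.6 = 6.7104 mm^3/s
A_fil = pi*(2.24/2)^2 = 3.94081382 mm^2
v_feed = 6.7104 / 3.94081382 = 1.702795 mm/s


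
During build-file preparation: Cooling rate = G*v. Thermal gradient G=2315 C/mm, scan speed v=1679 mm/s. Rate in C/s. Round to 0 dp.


CR = 2315 * 1679 = 3886885 C/s


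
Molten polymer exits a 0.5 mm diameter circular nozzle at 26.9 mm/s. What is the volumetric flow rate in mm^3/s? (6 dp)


A = pi*(0.5/2)^2 = 0.19634954 mm^2
Q = 0.19634954 * 26.9 = 5.281803 mm^3/s


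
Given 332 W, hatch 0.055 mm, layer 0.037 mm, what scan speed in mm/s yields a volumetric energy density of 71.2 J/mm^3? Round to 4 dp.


v = 332 / (71.2*0.055*0.037) = 2291.3618 mm/s


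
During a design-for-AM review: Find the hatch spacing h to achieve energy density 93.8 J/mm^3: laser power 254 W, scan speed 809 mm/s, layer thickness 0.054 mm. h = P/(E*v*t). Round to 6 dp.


h = 254 / (93.8*809*0.054) = 0.061985 mm


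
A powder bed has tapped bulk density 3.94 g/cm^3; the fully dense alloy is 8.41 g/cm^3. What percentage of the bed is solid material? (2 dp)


Packing = (3.94/8.41)*100 = 46.85 %


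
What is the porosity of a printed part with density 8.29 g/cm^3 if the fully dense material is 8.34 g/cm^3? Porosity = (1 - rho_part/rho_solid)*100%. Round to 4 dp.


Porosity = (1-8.29/8.34)*100 = 0.5995 %


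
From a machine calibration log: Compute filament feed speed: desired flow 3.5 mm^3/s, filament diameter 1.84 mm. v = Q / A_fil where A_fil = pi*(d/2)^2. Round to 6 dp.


A = pi*(1.84/2)^2 = 2.659044
v = 3.5 / 2.659044 = 1.316263 mm/s


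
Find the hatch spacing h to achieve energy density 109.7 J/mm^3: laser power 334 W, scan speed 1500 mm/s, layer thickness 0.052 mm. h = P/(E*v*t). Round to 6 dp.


h = 334 / (109.7*1500*0.052) = 0.039034 mm


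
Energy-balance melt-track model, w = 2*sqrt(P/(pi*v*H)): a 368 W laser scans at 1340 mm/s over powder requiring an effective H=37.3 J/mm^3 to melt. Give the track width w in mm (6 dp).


w = 2*sqrt(368/(pi*1340*37.3)) = 0.096822 mm


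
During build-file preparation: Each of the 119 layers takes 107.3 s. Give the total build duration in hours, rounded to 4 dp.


t = 119 * 107.3 / 3600 = 3.5469 hrs


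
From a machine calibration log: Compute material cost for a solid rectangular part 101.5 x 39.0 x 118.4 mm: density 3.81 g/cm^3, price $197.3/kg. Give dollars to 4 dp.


V = 101.5 * 39.0 * 118.4 = 468686.4 mm^3 = 468.6864 cm^3
Mass = 468.6864 * 3.81 / 1000 = 1.78569518 kg
Cost = 1.78569518 * 197.3 = 352.3177 $


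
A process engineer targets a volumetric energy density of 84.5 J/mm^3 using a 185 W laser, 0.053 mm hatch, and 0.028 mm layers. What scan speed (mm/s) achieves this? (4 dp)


v = 185 / (84.5*0.053*0.028) = 1475.3026 mm/s


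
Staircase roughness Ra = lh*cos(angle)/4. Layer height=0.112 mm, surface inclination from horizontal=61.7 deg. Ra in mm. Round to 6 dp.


Ra = 0.112 * cos(61.7) / 4 = 0.013274 mm


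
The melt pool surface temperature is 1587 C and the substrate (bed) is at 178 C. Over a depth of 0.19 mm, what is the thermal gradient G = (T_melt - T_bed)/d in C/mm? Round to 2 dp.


G = (1587-178)/0.19 = 7415.79 C/mm


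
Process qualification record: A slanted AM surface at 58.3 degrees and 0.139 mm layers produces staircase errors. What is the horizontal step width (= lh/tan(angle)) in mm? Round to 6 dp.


step = 0.139 / tan(58.3) = 0.085848 mm


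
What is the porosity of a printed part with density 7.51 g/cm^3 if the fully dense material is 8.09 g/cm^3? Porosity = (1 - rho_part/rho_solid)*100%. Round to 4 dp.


Porosity = (1-7.51/8.09)*100 = 7.1693 %


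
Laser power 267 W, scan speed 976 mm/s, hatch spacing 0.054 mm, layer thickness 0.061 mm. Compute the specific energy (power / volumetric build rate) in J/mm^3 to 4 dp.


Build rate = 976 * 0.054 * 0.061 = 3.214944 mm^3/s
SE = 267 / 3.214944 = 83.0497 J/mm^3


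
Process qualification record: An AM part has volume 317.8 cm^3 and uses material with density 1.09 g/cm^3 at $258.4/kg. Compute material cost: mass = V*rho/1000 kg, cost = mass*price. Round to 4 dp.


Mass = 317.8*1.09/1000 = 0.346402 kg
Cost = 0.346402 * 258.4 = 89.5103 $


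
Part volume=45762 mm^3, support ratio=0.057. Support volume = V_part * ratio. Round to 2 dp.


V_support = 45762 * 0.057 = 2608.43 mm^3


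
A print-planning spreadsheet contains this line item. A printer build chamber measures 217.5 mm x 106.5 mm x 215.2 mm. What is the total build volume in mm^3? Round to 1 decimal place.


V = 217.5 * 106.5 * 215.2 = 4984839.0 mm^3


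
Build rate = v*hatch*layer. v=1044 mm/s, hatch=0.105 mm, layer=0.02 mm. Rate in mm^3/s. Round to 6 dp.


Rate = 1044 * 0.105 * 0.02 = 2.1924 mm^3/s


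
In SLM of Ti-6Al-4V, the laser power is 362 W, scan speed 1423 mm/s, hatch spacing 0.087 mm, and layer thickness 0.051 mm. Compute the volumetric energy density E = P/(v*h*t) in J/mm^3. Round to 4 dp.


E = 362 / (1423*0.087*0.051) = 57.3343 J/mm^3


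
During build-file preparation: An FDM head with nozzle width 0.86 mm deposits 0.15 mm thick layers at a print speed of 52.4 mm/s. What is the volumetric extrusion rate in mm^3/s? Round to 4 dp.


Rate = 0.86 * 0.15 * 52.4 = 6.7596 mm^3/s


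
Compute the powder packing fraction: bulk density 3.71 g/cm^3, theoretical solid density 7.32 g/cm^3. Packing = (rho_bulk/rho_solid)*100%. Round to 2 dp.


Packing = (3.71/7.32)*100 = 50.68 %


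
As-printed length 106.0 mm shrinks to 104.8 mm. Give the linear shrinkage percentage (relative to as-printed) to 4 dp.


Shrinkage = ((106.0-104.8)/106.0)*100 = 1.1321 %


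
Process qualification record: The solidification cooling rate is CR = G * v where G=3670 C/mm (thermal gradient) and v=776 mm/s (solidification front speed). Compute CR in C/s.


CR = 3670 * 776 = 2847920 C/s


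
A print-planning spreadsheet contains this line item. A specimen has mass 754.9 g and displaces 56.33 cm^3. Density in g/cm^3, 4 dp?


rho = 754.9 / 56.33 = 13.4014 g/cm^3


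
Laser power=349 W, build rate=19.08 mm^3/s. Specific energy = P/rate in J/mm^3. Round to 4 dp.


SE = 349 / 19.08 = 18.2914 J/mm^3


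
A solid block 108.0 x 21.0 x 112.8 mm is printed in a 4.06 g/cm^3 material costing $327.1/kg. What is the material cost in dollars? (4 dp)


V = 108.0 * 21.0 * 112.8 = 255830.4 mm^3 = 255.8304 cm^3
Mass = 255.8304 * 4.06 / 1000 = 1.03867142 kg
Cost = 1.03867142 * 327.1 = 339.7494 $


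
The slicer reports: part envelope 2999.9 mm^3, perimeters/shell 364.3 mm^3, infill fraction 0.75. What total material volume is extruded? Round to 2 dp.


V_infill = (2999.9 - 364.3) * 0.75 = 1976.7
V_total = 364.3 + 1976.7 = 2341.0 mm^3


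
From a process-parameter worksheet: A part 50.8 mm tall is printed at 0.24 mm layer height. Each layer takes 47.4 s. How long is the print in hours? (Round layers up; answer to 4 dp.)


Layers = ceil(50.8/0.24) = 212
t = 212 * 47.4 / 3600 = 2.7913 hrs


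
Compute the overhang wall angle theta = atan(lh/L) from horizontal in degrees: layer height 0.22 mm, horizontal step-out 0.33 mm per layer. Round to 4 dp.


angle = atan(0.22/0.33) = 33.6901 degrees


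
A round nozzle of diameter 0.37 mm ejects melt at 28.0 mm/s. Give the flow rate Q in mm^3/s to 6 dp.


A = pi*(0.37/2)^2 = 0.10752101 mm^2
Q = 0.10752101 * 28.0 = 3.010588 mm^3/s


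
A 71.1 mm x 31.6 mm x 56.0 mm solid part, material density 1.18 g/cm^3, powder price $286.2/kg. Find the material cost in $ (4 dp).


V = 71.1 * 31.6 * 56.0 = 125818.56 mm^3 = 125.81856 cm^3
Mass = 125.81856 * 1.18 / 1000 = 0.1484659 kg
Cost = 0.1484659 * 286.2 = 42.4909 $


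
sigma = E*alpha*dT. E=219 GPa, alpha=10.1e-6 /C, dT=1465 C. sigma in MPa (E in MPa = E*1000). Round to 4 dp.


sigma = 219*1000 * 10.1e-6 * 1465 = 3240.4335 MPa


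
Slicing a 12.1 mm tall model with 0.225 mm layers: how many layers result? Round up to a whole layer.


Layers = ceil(12.1/0.225) = 54


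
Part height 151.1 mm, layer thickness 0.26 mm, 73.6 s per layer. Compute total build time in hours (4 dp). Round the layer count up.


Layers = ceil(151.1/0.26) = 582
t = 582 * 73.6 / 3600 = 11.8987 hrs


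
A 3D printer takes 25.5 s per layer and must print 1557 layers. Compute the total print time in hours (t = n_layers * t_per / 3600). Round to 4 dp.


t = 1557 * 25.5 / 3600 = 11.0288 hrs


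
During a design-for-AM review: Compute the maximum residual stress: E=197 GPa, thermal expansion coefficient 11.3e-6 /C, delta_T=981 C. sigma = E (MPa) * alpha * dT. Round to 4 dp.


sigma = 197*1000 * 11.3e-6 * 981 = 2183.8041 MPa


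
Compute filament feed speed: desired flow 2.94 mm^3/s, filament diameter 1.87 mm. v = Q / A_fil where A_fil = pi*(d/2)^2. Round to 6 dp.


A = pi*(1.87/2)^2 = 2.746459
v = 2.94 / 2.746459 = 1.070469 mm/s


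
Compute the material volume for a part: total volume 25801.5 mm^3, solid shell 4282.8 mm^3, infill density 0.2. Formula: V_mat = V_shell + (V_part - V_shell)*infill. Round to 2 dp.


V_infill = (25801.5 - 4282.8) * 0.2 = 4303.74
V_total = 4282.8 + 4303.74 = 8586.54 mm^3


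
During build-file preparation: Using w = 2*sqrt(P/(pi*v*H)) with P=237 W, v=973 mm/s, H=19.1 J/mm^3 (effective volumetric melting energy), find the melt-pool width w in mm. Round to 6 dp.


w = 2*sqrt(237/(pi*973*19.1)) = 0.127425 mm


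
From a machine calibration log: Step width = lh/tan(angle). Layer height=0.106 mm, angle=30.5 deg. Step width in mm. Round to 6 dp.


step = 0.106 / tan(30.5) = 0.179952 mm


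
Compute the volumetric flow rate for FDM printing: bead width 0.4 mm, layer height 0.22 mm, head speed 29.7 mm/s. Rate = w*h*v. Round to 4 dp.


Rate = 0.4 * 0.22 * 29.7 = 2.6136 mm^3/s


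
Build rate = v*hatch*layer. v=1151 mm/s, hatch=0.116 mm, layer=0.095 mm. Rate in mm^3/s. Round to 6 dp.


Rate = 1151 * 0.116 * 0.095 = 12.68402 mm^3/s


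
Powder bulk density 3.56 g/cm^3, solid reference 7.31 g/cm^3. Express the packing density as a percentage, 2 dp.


Packing = (3.56/7.31)*100 = 48.7 %


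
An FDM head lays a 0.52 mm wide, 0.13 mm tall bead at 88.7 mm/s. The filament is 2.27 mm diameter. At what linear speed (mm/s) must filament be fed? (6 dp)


Q = 0.52 * 0.13 * 88.7 = 5.99612 mm^3/s
A_fil = pi*(2.27/2)^2 = 4.0470782 mm^2
v_feed = 5.99612 / 4.0470782 = 1.481592 mm/s


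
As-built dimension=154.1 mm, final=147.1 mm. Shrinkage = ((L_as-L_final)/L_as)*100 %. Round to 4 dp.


Shrinkage = ((154.1-147.1)/154.1)*100 = 4.5425 %


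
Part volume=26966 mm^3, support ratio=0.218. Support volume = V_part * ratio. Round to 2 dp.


V_support = 26966 * 0.218 = 5878.59 mm^3


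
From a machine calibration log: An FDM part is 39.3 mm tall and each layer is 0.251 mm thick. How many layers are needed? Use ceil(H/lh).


Layers = ceil(39.3/0.251) = 157


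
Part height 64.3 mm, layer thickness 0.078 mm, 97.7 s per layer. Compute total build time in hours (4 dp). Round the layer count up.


Layers = ceil(64.3/0.078) = 825
t = 825 * 97.7 / 3600 = 22.3896 hrs


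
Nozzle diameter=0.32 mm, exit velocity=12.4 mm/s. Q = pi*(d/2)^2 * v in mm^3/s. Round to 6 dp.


A = pi*(0.32/2)^2 = 0.08042477 mm^2
Q = 0.08042477 * 12.4 = 0.997267 mm^3/s


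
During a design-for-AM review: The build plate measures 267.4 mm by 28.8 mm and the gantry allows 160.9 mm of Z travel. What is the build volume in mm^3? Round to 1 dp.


V = 267.4 * 28.8 * 160.9 = 1239110.2 mm^3


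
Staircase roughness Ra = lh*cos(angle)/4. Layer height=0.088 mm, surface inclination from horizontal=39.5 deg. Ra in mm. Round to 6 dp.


Ra = 0.088 * cos(39.5) / 4 = 0.016976 mm


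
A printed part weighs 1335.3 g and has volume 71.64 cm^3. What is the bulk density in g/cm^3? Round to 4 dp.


rho = 1335.3 / 71.64 = 18.639 g/cm^3


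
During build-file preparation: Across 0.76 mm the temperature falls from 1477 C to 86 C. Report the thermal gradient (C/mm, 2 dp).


G = (1477-86)/0.76 = 1830.26 C/mm


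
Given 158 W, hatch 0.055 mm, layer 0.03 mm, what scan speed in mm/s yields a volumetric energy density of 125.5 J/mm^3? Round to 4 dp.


v = 158 / (125.5*0.055*0.03) = 763.0086 mm/s


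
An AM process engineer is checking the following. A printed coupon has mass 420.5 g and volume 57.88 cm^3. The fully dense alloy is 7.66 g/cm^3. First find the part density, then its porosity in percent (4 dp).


rho_part = 420.5 / 57.88 = 7.2650311 g/cm^3
Porosity = (1 - 7.2650311/7.66)*100 = 5.1563 %


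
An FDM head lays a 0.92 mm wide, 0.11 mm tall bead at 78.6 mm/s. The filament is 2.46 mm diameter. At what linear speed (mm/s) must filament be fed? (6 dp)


Q = 0.92 * 0.11 * 78.6 = 7.95432 mm^3/s
A_fil = pi*(2.46/2)^2 = 4.75291553 mm^2
v_feed = 7.95432 / 4.75291553 = 1.673566 mm/s


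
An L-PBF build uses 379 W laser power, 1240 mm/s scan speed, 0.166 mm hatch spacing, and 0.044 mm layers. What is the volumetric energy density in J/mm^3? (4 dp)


E = 379 / (1240*0.166*0.044) = 41.8463 J/mm^3


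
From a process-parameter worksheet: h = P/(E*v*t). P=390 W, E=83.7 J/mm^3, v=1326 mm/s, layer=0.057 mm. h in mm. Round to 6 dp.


h = 390 / (83.7*1326*0.057) = 0.061648 mm


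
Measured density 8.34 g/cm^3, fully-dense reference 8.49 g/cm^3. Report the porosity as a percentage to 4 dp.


Porosity = (1-8.34/8.49)*100 = 1.7668 %


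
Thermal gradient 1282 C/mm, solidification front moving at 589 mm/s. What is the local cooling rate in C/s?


CR = 1282 * 589 = 755098 C/s


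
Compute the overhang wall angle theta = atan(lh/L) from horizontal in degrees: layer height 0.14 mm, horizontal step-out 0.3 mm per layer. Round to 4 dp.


angle = atan(0.14/0.3) = 25.0169 degrees


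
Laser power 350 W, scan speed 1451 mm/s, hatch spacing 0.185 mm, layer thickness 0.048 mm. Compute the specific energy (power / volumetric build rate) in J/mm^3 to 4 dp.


Build rate = 1451 * 0.185 * 0.048 = 12.88488 mm^3/s
SE = 350 / 12.88488 = 27.1636 J/mm^3


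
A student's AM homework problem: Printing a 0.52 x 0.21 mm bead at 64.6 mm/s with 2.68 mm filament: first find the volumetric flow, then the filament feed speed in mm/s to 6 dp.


Q = 0.52 * 0.21 * 64.6 = 7.05432 mm^3/s
A_fil = pi*(2.68/2)^2 = 5.64104377 mm^2
v_feed = 7.05432 / 5.64104377 = 1.250535 mm/s


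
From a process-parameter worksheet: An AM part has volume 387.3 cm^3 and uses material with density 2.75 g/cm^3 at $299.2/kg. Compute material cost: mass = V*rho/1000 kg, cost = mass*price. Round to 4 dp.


Mass = 387.3*2.75/1000 = 1.065075 kg
Cost = 1.065075 * 299.2 = 318.6704 $


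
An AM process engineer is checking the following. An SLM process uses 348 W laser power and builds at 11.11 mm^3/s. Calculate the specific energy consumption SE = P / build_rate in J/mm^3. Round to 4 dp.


SE = 348 / 11.11 = 31.3231 J/mm^3


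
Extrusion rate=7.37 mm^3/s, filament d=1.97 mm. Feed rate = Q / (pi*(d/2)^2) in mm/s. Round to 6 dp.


A = pi*(1.97/2)^2 = 3.048052
v = 7.37 / 3.048052 = 2.417938 mm/s


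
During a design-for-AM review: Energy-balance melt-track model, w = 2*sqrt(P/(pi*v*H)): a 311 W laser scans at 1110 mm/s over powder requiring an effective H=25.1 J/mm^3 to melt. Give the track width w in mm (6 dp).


w = 2*sqrt(311/(pi*1110*25.1)) = 0.119217 mm


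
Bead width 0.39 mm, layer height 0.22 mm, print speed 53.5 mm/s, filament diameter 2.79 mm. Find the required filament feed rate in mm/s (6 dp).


Q = 0.39 * 0.22 * 53.5 = 4.5903 mm^3/s
A_fil = pi*(2.79/2)^2 = 6.11361784 mm^2
v_feed = 4.5903 / 6.11361784 = 0.750832 mm/s


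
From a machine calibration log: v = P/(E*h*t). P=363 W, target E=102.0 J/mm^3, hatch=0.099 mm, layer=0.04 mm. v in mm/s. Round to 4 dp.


v = 363 / (102.0*0.099*0.04) = 898.6928 mm/s


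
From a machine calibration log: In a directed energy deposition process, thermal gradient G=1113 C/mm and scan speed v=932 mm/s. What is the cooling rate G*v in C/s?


CR = 1113 * 932 = 1037316 C/s


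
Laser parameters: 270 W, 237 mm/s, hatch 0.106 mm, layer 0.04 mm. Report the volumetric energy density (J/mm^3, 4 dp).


E = 270 / (237*0.106*0.04) = 268.6888 J/mm^3


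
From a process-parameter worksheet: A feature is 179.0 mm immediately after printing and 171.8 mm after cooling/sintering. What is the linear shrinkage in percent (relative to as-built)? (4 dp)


Shrinkage = ((179.0-171.8)/179.0)*100 = 4.0223 %


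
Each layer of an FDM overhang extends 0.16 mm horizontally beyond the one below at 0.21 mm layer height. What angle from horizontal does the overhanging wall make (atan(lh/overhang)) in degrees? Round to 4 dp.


angle = atan(0.21/0.16) = 52.6961 degrees


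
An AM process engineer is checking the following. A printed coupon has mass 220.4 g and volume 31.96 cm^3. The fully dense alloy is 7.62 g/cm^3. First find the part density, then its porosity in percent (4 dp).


rho_part = 220.4 / 31.96 = 6.89612015 g/cm^3
Porosity = (1 - 6.89612015/7.62)*100 = 9.4997 %


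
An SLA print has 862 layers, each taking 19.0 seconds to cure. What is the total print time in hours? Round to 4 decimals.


t = 862 * 19.0 / 3600 = 4.5494 hrs


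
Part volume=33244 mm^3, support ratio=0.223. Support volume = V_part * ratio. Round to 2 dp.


V_support = 33244 * 0.223 = 7413.41 mm^3


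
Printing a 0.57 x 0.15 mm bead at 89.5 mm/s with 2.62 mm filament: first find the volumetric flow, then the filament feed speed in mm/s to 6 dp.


Q = 0.57 * 0.15 * 89.5 = 7.65225 mm^3/s
A_fil = pi*(2.62/2)^2 = 5.39128715 mm^2
v_feed = 7.65225 / 5.39128715 = 1.419373 mm/s


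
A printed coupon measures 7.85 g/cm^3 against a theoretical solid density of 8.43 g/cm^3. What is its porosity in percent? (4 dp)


Porosity = (1-7.85/8.43)*100 = 6.8802 %


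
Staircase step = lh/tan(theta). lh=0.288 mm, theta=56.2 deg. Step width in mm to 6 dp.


step = 0.288 / tan(56.2) = 0.192799 mm


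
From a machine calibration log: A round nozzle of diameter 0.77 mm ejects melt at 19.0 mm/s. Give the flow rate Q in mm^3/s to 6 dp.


A = pi*(0.77/2)^2 = 0.46566257 mm^2
Q = 0.46566257 * 19.0 = 8.847589 mm^3/s


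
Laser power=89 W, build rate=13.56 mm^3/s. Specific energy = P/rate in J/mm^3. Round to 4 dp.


SE = 89 / 13.56 = 6.5634 J/mm^3


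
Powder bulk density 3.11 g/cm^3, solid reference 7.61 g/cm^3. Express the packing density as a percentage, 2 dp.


Packing = (3.11/7.61)*100 = 40.87 %


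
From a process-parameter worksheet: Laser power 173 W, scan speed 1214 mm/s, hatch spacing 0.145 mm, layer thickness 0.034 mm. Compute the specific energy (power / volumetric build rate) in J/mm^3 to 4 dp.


Build rate = 1214 * 0.145 * 0.034 = 5.98502 mm^3/s
SE = 173 / 5.98502 = 28.9055 J/mm^3


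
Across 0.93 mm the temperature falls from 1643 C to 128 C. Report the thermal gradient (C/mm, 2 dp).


G = (1643-128)/0.93 = 1629.03 C/mm


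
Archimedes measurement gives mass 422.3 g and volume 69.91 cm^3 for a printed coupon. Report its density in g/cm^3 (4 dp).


rho = 422.3 / 69.91 = 6.0406 g/cm^3


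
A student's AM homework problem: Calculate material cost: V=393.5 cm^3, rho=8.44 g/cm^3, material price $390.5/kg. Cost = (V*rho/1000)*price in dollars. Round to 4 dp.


Mass = 393.5*8.44/1000 = 3.32114 kg
Cost = 3.32114 * 390.5 = 1296.9052 $


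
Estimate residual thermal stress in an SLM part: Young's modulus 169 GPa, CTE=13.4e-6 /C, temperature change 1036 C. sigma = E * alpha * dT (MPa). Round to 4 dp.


sigma = 169*1000 * 13.4e-6 * 1036 = 2346.1256 MPa


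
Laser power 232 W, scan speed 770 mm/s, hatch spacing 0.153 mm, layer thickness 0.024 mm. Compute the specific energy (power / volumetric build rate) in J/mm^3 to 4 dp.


Build rate = 770 * 0.153 * 0.024 = 2.82744 mm^3/s
SE = 232 / 2.82744 = 82.053 J/mm^3


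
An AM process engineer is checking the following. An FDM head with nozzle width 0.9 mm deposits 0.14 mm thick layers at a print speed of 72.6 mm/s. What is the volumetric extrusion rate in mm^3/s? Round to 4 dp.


Rate = 0.9 * 0.14 * 72.6 = 9.1476 mm^3/s


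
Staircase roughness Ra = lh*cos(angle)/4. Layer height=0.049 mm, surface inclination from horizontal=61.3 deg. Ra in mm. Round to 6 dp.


Ra = 0.049 * cos(61.3) / 4 = 0.005883 mm


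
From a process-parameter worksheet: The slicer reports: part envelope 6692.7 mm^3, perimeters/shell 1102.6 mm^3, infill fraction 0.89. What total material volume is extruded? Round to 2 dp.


V_infill = (6692.7 - 1102.6) * 0.89 = 4975.19
V_total = 1102.6 + 4975.19 = 6077.79 mm^3


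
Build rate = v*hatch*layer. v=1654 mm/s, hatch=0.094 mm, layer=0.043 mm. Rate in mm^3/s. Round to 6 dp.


Rate = 1654 * 0.094 * 0.043 = 6.685468 mm^3/s


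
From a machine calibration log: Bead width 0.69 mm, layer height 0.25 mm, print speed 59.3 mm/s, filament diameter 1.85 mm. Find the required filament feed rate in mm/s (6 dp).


Q = 0.69 * 0.25 * 59.3 = 10.22925 mm^3/s
A_fil = pi*(1.85/2)^2 = 2.68802521 mm^2
v_feed = 10.22925 / 2.68802521 = 3.805489 mm/s


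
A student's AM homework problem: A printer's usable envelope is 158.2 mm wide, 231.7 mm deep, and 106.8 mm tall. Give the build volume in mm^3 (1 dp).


V = 158.2 * 231.7 * 106.8 = 3914747.6 mm^3


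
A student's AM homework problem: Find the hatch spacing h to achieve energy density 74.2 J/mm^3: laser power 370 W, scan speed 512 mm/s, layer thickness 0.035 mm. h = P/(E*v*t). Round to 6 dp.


h = 370 / (74.2*512*0.035) = 0.278266 mm


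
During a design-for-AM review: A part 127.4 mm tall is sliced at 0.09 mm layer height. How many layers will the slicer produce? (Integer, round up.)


Layers = ceil(127.4/0.09) = 1416


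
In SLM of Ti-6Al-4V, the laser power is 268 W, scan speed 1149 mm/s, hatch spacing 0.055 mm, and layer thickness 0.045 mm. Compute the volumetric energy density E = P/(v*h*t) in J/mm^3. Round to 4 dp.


E = 268 / (1149*0.055*0.045) = 94.2409 J/mm^3


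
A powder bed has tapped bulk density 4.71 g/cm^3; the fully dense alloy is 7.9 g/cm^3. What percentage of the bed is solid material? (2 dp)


Packing = (4.71/7.9)*100 = 59.62 %


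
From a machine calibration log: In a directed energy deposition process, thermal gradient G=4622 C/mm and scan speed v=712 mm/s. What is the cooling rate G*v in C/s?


CR = 4622 * 712 = 3290864 C/s


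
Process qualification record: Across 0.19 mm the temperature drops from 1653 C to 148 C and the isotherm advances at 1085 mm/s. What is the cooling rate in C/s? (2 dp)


G = (1653-148)/0.19 = 7921.05263158 C/mm
CR = 7921.05263158 * 1085 = 8594342.11 C/s


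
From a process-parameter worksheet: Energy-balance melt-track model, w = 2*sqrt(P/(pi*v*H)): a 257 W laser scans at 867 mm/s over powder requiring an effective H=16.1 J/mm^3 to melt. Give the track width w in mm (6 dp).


w = 2*sqrt(257/(pi*867*16.1)) = 0.153108 mm


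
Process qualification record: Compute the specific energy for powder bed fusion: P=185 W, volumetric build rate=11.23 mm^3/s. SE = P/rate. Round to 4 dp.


SE = 185 / 11.23 = 16.4737 J/mm^3


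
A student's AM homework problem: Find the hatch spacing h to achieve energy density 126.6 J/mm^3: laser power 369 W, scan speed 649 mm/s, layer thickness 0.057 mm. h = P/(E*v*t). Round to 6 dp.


h = 369 / (126.6*649*0.057) = 0.07879 mm


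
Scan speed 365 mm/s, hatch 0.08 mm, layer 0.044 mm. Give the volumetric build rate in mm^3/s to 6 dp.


Rate = 365 * 0.08 * 0.044 = 1.2848 mm^3/s


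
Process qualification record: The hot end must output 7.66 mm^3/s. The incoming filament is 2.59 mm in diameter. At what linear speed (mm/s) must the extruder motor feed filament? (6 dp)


A = pi*(2.59/2)^2 = 5.268529
v = 7.66 / 5.268529 = 1.453916 mm/s


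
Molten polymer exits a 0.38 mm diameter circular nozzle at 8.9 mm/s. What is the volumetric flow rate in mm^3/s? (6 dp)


A = pi*(0.38/2)^2 = 0.11341149 mm^2
Q = 0.11341149 * 8.9 = 1.009362 mm^3/s


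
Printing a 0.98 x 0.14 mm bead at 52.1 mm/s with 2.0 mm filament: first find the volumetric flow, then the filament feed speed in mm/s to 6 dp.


Q = 0.98 * 0.14 * 52.1 = 7.14812 mm^3/s
A_fil = pi*(2.0/2)^2 = 3.14159265 mm^2
v_feed = 7.14812 / 3.14159265 = 2.275317 mm/s


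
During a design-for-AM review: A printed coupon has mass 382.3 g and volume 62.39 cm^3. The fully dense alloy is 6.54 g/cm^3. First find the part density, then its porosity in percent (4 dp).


rho_part = 382.3 / 62.39 = 6.12758455 g/cm^3
Porosity = (1 - 6.12758455/6.54)*100 = 6.306 %


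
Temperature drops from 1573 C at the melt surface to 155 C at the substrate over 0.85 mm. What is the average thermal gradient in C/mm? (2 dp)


G = (1573-155)/0.85 = 1668.24 C/mm


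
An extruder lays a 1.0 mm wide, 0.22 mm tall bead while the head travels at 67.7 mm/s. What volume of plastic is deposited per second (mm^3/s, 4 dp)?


Rate = 1.0 * 0.22 * 67.7 = 14.894 mm^3/s


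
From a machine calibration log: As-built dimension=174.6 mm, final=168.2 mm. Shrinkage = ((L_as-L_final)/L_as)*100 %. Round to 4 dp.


Shrinkage = ((174.6-168.2)/174.6)*100 = 3.6655 %


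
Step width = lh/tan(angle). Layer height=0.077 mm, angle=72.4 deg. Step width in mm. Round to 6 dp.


step = 0.077 / tan(72.4) = 0.024426 mm


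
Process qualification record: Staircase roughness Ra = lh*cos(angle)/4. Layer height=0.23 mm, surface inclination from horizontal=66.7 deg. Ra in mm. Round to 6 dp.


Ra = 0.23 * cos(66.7) / 4 = 0.022744 mm


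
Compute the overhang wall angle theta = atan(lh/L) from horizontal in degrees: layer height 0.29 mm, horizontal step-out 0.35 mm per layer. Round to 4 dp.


angle = atan(0.29/0.35) = 39.6442 degrees


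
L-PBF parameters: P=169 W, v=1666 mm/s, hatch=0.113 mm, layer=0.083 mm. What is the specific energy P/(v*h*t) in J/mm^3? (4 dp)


Build rate = 1666 * 0.113 * 0.083 = 15.625414 mm^3/s
SE = 169 / 15.625414 = 10.8157 J/mm^3


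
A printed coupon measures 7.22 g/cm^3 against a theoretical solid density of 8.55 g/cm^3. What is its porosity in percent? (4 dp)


Porosity = (1-7.22/8.55)*100 = 15.5556 %


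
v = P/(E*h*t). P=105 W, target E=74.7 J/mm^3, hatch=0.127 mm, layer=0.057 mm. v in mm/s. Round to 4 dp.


v = 105 / (74.7*0.127*0.057) = 194.1736 mm/s


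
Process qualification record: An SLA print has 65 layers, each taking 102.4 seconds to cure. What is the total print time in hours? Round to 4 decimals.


t = 65 * 102.4 / 3600 = 1.8489 hrs


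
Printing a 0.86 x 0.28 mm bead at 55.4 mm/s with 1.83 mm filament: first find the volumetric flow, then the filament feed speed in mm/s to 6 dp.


Q = 0.86 * 0.28 * 55.4 = 13.34032 mm^3/s
A_fil = pi*(1.83/2)^2 = 2.63021991 mm^2
v_feed = 13.34032 / 2.63021991 = 5.071941 mm/s


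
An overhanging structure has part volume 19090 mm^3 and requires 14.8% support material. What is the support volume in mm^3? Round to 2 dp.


V_support = 19090 * 0.148 = 2825.32 mm^3


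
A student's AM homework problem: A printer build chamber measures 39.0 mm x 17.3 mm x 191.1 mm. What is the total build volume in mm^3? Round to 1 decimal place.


V = 39.0 * 17.3 * 191.1 = 128935.2 mm^3


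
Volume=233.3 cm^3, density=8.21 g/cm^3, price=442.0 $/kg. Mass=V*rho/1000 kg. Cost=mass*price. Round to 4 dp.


Mass = 233.3*8.21/1000 = 1.915393 kg
Cost = 1.915393 * 442.0 = 846.6037 $
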